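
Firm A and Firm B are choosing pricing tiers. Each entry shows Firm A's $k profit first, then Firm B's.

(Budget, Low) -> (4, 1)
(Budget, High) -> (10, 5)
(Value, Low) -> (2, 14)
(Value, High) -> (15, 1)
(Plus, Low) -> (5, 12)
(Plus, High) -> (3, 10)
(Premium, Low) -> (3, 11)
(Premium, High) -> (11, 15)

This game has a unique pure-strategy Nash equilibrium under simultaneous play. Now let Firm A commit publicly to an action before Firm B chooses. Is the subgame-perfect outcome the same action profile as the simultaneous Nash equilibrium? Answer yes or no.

Solve by backward induction (Firm A leads).
- Budget: Firm B compares 1, 5 and picks High; Firm A would get 10.
- Value: Firm B compares 14, 1 and picks Low; Firm A would get 2.
- Plus: Firm B compares 12, 10 and picks Low; Firm A would get 5.
- Premium: Firm B compares 11, 15 and picks High; Firm A would get 11.
Among 10, 2, 5, 11, the best is 11 at Premium. Subgame-perfect outcome: (Premium, High) with payoffs (11, 15).
Under simultaneous play:
Firm A's best replies: Low→Plus; High→Value.
Firm B's best replies: Budget→High; Value→Low; Plus→Low; Premium→High.
The unique mutual best reply is (Plus, Low), giving (5, 12).
Sequential outcome (Premium, High) differs from the Nash profile (Plus, Low).

no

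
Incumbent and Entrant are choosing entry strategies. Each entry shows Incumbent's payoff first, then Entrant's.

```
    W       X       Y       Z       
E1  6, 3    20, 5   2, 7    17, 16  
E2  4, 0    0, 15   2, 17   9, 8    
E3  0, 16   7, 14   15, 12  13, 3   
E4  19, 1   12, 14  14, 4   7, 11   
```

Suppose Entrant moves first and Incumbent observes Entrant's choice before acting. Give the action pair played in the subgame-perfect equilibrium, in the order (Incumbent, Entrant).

Solve by backward induction (Entrant leads).
- W: Incumbent compares 6, 4, 0, 19 and picks E4; Entrant would get 1.
- X: Incumbent compares 20, 0, 7, 12 and picks E1; Entrant would get 5.
- Y: Incumbent compares 2, 2, 15, 14 and picks E3; Entrant would get 12.
- Z: Incumbent compares 17, 9, 13, 7 and picks E1; Entrant would get 16.
Maximizing over 1, 5, 12, 16, Entrant chooses Z. Subgame-perfect outcome: (E1, Z) with payoffs (17, 16).

(E1, Z)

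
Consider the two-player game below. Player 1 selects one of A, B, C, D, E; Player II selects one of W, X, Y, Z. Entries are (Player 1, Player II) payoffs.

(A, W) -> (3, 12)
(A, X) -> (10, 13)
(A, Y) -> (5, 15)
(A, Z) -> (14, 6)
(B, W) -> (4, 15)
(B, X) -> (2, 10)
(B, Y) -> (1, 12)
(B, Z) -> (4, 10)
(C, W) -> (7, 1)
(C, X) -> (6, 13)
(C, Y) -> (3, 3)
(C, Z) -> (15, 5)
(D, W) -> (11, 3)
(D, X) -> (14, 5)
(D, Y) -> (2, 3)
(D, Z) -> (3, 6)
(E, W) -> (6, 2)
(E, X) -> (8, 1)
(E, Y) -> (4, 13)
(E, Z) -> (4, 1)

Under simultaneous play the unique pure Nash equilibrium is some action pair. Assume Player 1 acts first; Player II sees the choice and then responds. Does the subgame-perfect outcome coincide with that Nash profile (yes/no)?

no

Work backward from Player II's decision.
- A: Player II compares 12, 13, 15, 6 and picks Y; Player 1 would get 5.
- B: Player II compares 15, 10, 12, 10 and picks W; Player 1 would get 4.
- C: Player II compares 1, 13, 3, 5 and picks X; Player 1 would get 6.
- D: Player II compares 3, 5, 3, 6 and picks Z; Player 1 would get 3.
- E: Player II compares 2, 1, 13, 1 and picks Y; Player 1 would get 4.
Maximizing over 5, 4, 6, 3, 4, Player 1 chooses C. Subgame-perfect outcome: (C, X) with payoffs (6, 13).
Now find the simultaneous Nash equilibrium.
Player 1's best replies: W→D; X→D; Y→A; Z→C.
Player II's best replies: A→Y; B→W; C→X; D→Z; E→Y.
Only (A, Y) has each player best-responding; Nash payoffs (5, 15).
Sequential outcome (C, X) differs from the Nash profile (A, Y).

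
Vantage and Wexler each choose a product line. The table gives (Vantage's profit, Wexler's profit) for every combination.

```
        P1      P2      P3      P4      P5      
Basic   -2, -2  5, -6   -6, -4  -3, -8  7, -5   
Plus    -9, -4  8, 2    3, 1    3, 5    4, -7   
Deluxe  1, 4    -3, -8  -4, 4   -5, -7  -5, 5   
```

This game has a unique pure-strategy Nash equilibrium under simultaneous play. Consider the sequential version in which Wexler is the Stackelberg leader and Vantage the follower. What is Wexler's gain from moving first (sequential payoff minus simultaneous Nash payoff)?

Backward induction with Wexler moving first.
- P1: BR = Deluxe, leader payoff 4.
- P2: BR = Plus, leader payoff 2.
- P3: BR = Plus, leader payoff 1.
- P4: BR = Plus, leader payoff 5.
- P5: BR = Basic, leader payoff -5.
Maximizing over 4, 2, 1, 5, -5, Wexler chooses P4. Subgame-perfect outcome: (Plus, P4) with payoffs (3, 5).
Under simultaneous play:
Vantage's best replies: P1→Deluxe; P2→Plus; P3→Plus; P4→Plus; P5→Basic.
Wexler's best replies: Basic→P1; Plus→P4; Deluxe→P5.
The unique mutual best reply is (Plus, P4), giving (3, 5).
Wexler's commitment gain: 5 − 5 = 0.

0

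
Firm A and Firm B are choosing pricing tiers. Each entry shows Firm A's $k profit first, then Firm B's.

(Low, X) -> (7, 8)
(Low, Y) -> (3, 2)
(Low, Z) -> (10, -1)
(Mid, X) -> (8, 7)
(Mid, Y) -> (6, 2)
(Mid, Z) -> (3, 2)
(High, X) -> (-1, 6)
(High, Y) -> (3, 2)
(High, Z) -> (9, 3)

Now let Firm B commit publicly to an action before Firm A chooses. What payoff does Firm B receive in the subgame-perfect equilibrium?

Firm A best-responds to each possible Firm B move:
- X: BR = Mid, leader payoff 7.
- Y: BR = Mid, leader payoff 2.
- Z: BR = Low, leader payoff -1.
Firm B's induced payoffs are 7, 2, -1, so Firm B commits to X. Subgame-perfect outcome: (Mid, X) with payoffs (8, 7).

7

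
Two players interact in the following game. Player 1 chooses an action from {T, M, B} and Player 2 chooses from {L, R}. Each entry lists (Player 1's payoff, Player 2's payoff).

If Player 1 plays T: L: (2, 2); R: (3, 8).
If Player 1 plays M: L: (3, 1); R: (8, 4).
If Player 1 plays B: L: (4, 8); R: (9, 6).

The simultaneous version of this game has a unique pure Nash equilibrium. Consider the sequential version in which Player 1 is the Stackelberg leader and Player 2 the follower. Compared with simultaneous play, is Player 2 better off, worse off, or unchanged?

worse off

Player 2 best-responds to each possible Player 1 move:
- T: Player 2 compares 2, 8 and picks R; Player 1 would get 3.
- M: Player 2 compares 1, 4 and picks R; Player 1 would get 8.
- B: Player 2 compares 8, 6 and picks L; Player 1 would get 4.
Among 3, 8, 4, the best is 8 at M. Subgame-perfect outcome: (M, R) with payoffs (8, 4).
Under simultaneous play:
Player 1's best replies: L→B; R→B.
Player 2's best replies: T→R; M→R; B→L.
The unique mutual best reply is (B, L), giving (4, 8).
Player 2 earns 4 sequentially versus 8 at the Nash outcome: worse off.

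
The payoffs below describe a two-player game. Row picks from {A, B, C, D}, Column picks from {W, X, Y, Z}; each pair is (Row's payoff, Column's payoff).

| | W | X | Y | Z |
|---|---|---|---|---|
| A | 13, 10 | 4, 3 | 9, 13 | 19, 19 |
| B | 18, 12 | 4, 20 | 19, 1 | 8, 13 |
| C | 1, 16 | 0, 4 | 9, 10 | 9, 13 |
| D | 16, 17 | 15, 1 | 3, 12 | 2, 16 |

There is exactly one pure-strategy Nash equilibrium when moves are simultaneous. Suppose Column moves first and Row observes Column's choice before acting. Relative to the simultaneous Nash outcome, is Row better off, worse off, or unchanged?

unchanged

Solve by backward induction (Column leads).
- W: Row compares 13, 18, 1, 16 and picks B; Column would get 12.
- X: Row compares 4, 4, 0, 15 and picks D; Column would get 1.
- Y: Row compares 9, 19, 9, 3 and picks B; Column would get 1.
- Z: Row compares 19, 8, 9, 2 and picks A; Column would get 19.
Maximizing over 12, 1, 1, 19, Column chooses Z. Subgame-perfect outcome: (A, Z) with payoffs (19, 19).
Now find the simultaneous Nash equilibrium.
Row's best replies: W→B; X→D; Y→B; Z→A.
Column's best replies: A→Z; B→X; C→W; D→W.
Only (A, Z) has each player best-responding; Nash payoffs (19, 19).
Row earns 19 sequentially versus 19 at the Nash outcome: unchanged.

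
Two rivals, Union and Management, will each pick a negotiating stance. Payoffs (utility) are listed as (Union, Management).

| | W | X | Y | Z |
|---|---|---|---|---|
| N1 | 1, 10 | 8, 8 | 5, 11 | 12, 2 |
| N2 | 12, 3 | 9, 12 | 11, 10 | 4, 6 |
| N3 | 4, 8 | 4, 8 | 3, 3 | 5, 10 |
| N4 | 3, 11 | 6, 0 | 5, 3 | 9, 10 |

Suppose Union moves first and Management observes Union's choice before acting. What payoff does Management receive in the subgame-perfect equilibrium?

Management best-responds to each possible Union move:
- N1: Management compares 10, 8, 11, 2 and picks Y; Union would get 5.
- N2: Management compares 3, 12, 10, 6 and picks X; Union would get 9.
- N3: Management compares 8, 8, 3, 10 and picks Z; Union would get 5.
- N4: Management compares 11, 0, 3, 10 and picks W; Union would get 3.
Maximizing over 5, 9, 5, 3, Union chooses N2. Subgame-perfect outcome: (N2, X) with payoffs (9, 12).

12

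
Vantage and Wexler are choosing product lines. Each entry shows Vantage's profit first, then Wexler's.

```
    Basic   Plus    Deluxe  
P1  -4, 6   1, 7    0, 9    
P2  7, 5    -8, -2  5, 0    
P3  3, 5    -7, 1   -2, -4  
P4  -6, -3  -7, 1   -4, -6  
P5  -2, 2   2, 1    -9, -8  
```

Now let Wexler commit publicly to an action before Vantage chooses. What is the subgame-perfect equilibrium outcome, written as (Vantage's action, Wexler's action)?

Vantage best-responds to each possible Wexler move:
- Basic: Vantage compares -4, 7, 3, -6, -2 and picks P2; Wexler would get 5.
- Plus: Vantage compares 1, -8, -7, -7, 2 and picks P5; Wexler would get 1.
- Deluxe: Vantage compares 0, 5, -2, -4, -9 and picks P2; Wexler would get 0.
Wexler's induced payoffs are 5, 1, 0, so Wexler commits to Basic. Subgame-perfect outcome: (P2, Basic) with payoffs (7, 5).

(P2, Basic)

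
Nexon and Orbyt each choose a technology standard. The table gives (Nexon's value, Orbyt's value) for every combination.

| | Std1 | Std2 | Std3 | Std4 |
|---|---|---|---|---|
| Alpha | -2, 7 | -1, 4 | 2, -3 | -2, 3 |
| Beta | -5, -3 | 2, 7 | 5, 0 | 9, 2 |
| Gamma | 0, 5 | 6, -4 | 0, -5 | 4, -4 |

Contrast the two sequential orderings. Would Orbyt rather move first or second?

If Nexon leads: Orbyt's best replies are Alpha→Std1, Beta→Std2, Gamma→Std1; Nexon's induced payoffs -2, 2, 0; outcome (Beta, Std2), payoffs (2, 7).
If Orbyt leads: Nexon's best replies are Std1→Gamma, Std2→Gamma, Std3→Beta, Std4→Beta; Orbyt's induced payoffs 5, -4, 0, 2; outcome (Gamma, Std1), payoffs (0, 5).
Orbyt gets 5 moving first and 7 moving second, so Orbyt prefers to move second.

second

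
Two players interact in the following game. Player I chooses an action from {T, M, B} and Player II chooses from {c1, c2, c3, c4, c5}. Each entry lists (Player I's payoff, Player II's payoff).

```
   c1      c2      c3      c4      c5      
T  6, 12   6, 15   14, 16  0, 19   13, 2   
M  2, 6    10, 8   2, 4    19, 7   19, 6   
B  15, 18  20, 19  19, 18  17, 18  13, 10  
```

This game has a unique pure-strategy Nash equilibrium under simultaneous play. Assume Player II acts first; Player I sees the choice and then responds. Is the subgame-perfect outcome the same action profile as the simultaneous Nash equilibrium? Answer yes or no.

yes

Solve by backward induction (Player II leads).
- c1: Player I compares 6, 2, 15 and picks B; Player II would get 18.
- c2: Player I compares 6, 10, 20 and picks B; Player II would get 19.
- c3: Player I compares 14, 2, 19 and picks B; Player II would get 18.
- c4: Player I compares 0, 19, 17 and picks M; Player II would get 7.
- c5: Player I compares 13, 19, 13 and picks M; Player II would get 6.
Among 18, 19, 18, 7, 6, the best is 19 at c2. Subgame-perfect outcome: (B, c2) with payoffs (20, 19).
Under simultaneous play:
Player I's best replies: c1→B; c2→B; c3→B; c4→M; c5→M.
Player II's best replies: T→c4; M→c2; B→c2.
Only (B, c2) has each player best-responding; Nash payoffs (20, 19).
Sequential outcome (B, c2) coincides with the Nash profile (B, c2).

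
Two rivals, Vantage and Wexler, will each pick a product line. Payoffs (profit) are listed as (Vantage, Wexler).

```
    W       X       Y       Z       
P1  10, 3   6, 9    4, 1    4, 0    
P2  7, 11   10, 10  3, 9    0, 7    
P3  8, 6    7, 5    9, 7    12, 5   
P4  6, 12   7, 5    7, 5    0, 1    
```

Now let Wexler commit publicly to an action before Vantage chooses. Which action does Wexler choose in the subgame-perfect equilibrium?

X

Work backward from Vantage's decision.
- W: Vantage compares 10, 7, 8, 6 and picks P1; Wexler would get 3.
- X: Vantage compares 6, 10, 7, 7 and picks P2; Wexler would get 10.
- Y: Vantage compares 4, 3, 9, 7 and picks P3; Wexler would get 7.
- Z: Vantage compares 4, 0, 12, 0 and picks P3; Wexler would get 5.
Maximizing over 3, 10, 7, 5, Wexler chooses X. Subgame-perfect outcome: (P2, X) with payoffs (10, 10).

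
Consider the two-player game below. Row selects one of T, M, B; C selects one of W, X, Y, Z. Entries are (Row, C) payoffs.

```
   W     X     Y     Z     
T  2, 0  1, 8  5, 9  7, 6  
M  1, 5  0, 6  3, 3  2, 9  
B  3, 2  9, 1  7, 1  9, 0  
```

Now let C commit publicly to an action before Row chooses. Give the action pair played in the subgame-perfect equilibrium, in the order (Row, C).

(B, W)

Solve by backward induction (C leads).
- W: BR = B, leader payoff 2.
- X: BR = B, leader payoff 1.
- Y: BR = B, leader payoff 1.
- Z: BR = B, leader payoff 0.
Maximizing over 2, 1, 1, 0, C chooses W. Subgame-perfect outcome: (B, W) with payoffs (3, 2).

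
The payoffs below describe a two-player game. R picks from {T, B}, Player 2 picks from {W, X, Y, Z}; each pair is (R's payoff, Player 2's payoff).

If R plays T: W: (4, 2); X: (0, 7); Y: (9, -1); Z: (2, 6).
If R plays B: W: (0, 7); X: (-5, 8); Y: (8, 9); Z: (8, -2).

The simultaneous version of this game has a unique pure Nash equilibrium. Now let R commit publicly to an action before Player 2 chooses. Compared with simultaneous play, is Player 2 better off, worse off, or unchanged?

Player 2 best-responds to each possible R move:
- T: Player 2 compares 2, 7, -1, 6 and picks X; R would get 0.
- B: Player 2 compares 7, 8, 9, -2 and picks Y; R would get 8.
R's induced payoffs are 0, 8, so R commits to B. Subgame-perfect outcome: (B, Y) with payoffs (8, 9).
Under simultaneous play:
R's best replies: W→T; X→T; Y→T; Z→B.
Player 2's best replies: T→X; B→Y.
The unique mutual best reply is (T, X), giving (0, 7).
Player 2 earns 9 sequentially versus 7 at the Nash outcome: better off.

better off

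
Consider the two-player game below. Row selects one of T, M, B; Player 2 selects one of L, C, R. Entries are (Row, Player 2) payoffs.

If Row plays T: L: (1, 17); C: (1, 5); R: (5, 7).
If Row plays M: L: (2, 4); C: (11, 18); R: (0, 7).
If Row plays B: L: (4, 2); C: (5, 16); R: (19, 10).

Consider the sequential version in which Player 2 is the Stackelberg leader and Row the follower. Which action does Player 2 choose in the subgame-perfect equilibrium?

Row best-responds to each possible Player 2 move:
- L → Row plays B (best of 1, 2, 4); Player 2 gets 2.
- C → Row plays M (best of 1, 11, 5); Player 2 gets 18.
- R → Row plays B (best of 5, 0, 19); Player 2 gets 10.
Player 2's induced payoffs are 2, 18, 10, so Player 2 commits to C. Subgame-perfect outcome: (M, C) with payoffs (11, 18).

C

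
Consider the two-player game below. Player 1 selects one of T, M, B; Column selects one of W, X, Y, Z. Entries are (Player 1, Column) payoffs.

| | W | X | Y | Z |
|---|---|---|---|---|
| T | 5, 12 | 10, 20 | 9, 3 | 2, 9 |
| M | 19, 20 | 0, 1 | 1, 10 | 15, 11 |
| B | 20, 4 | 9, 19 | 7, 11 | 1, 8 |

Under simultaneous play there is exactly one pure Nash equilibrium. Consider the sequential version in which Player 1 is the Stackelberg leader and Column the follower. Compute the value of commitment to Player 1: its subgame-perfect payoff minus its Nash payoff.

Solve by backward induction (Player 1 leads).
- T → Column plays X (best of 12, 20, 3, 9); Player 1 gets 10.
- M → Column plays W (best of 20, 1, 10, 11); Player 1 gets 19.
- B → Column plays X (best of 4, 19, 11, 8); Player 1 gets 9.
Among 10, 19, 9, the best is 19 at M. Subgame-perfect outcome: (M, W) with payoffs (19, 20).
For the simultaneous game, intersect best replies.
Player 1's best replies: W→B; X→T; Y→T; Z→M.
Column's best replies: T→X; M→W; B→X.
The unique mutual best reply is (T, X), giving (10, 20).
Player 1's commitment gain: 19 − 10 = 9.

9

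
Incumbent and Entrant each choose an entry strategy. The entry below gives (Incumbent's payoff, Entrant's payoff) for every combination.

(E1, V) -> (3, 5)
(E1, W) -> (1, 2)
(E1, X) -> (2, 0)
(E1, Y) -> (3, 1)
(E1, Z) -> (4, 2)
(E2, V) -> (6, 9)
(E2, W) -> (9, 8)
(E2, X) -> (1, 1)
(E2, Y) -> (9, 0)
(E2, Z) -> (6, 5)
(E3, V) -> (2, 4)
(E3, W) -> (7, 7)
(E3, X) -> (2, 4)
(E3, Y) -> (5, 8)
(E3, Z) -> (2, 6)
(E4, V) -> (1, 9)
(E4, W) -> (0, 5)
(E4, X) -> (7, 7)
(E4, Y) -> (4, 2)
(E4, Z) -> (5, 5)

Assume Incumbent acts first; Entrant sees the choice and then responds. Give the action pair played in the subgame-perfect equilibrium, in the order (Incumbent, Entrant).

Solve by backward induction (Incumbent leads).
- E1: BR = V, leader payoff 3.
- E2: BR = V, leader payoff 6.
- E3: BR = Y, leader payoff 5.
- E4: BR = V, leader payoff 1.
Among 3, 6, 5, 1, the best is 6 at E2. Subgame-perfect outcome: (E2, V) with payoffs (6, 9).

(E2, V)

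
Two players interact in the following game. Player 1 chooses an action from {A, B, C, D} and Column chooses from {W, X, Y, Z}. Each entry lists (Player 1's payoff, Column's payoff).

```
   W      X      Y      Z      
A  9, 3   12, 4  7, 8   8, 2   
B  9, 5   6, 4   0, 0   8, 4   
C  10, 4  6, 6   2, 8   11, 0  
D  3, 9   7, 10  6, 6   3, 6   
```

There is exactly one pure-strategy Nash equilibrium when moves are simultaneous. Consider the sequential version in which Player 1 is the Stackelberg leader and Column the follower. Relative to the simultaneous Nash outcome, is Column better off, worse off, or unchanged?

worse off

Backward induction with Player 1 moving first.
- A → Column plays Y (best of 3, 4, 8, 2); Player 1 gets 7.
- B → Column plays W (best of 5, 4, 0, 4); Player 1 gets 9.
- C → Column plays Y (best of 4, 6, 8, 0); Player 1 gets 2.
- D → Column plays X (best of 9, 10, 6, 6); Player 1 gets 7.
Among 7, 9, 2, 7, the best is 9 at B. Subgame-perfect outcome: (B, W) with payoffs (9, 5).
For the simultaneous game, intersect best replies.
Player 1's best replies: W→C; X→A; Y→A; Z→C.
Column's best replies: A→Y; B→W; C→Y; D→X.
Only (A, Y) has each player best-responding; Nash payoffs (7, 8).
Column earns 5 sequentially versus 8 at the Nash outcome: worse off.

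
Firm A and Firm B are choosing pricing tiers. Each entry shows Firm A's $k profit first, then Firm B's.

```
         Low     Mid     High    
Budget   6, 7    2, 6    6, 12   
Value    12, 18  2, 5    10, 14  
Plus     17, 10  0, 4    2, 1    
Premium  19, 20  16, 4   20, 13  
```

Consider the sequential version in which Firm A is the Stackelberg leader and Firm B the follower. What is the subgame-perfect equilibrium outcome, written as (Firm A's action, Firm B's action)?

Backward induction with Firm A moving first.
- Budget → Firm B plays High (best of 7, 6, 12); Firm A gets 6.
- Value → Firm B plays Low (best of 18, 5, 14); Firm A gets 12.
- Plus → Firm B plays Low (best of 10, 4, 1); Firm A gets 17.
- Premium → Firm B plays Low (best of 20, 4, 13); Firm A gets 19.
Among 6, 12, 17, 19, the best is 19 at Premium. Subgame-perfect outcome: (Premium, Low) with payoffs (19, 20).

(Premium, Low)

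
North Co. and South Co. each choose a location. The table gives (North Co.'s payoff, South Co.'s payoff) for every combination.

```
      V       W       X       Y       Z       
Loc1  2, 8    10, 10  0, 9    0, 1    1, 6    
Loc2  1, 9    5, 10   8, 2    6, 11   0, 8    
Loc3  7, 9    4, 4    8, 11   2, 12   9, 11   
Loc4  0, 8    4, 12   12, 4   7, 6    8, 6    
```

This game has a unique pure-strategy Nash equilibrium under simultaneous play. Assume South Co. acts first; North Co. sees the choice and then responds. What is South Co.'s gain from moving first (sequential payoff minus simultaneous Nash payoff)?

North Co. best-responds to each possible South Co. move:
- V: North Co. compares 2, 1, 7, 0 and picks Loc3; South Co. would get 9.
- W: North Co. compares 10, 5, 4, 4 and picks Loc1; South Co. would get 10.
- X: North Co. compares 0, 8, 8, 12 and picks Loc4; South Co. would get 4.
- Y: North Co. compares 0, 6, 2, 7 and picks Loc4; South Co. would get 6.
- Z: North Co. compares 1, 0, 9, 8 and picks Loc3; South Co. would get 11.
Maximizing over 9, 10, 4, 6, 11, South Co. chooses Z. Subgame-perfect outcome: (Loc3, Z) with payoffs (9, 11).
For the simultaneous game, intersect best replies.
North Co.'s best replies: V→Loc3; W→Loc1; X→Loc4; Y→Loc4; Z→Loc3.
South Co.'s best replies: Loc1→W; Loc2→Y; Loc3→Y; Loc4→W.
Only (Loc1, W) has each player best-responding; Nash payoffs (10, 10).
South Co.'s commitment gain: 11 − 10 = 1.

1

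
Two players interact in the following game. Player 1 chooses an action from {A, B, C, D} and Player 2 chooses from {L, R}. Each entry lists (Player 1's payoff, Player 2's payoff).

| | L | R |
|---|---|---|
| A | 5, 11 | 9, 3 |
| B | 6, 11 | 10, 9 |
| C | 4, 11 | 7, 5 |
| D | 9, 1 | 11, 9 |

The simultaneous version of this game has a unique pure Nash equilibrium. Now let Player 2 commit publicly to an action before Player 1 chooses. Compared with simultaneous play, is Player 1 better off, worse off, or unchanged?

unchanged

Player 1 best-responds to each possible Player 2 move:
- L: Player 1 compares 5, 6, 4, 9 and picks D; Player 2 would get 1.
- R: Player 1 compares 9, 10, 7, 11 and picks D; Player 2 would get 9.
Maximizing over 1, 9, Player 2 chooses R. Subgame-perfect outcome: (D, R) with payoffs (11, 9).
Under simultaneous play:
Player 1's best replies: L→D; R→D.
Player 2's best replies: A→L; B→L; C→L; D→R.
The unique mutual best reply is (D, R), giving (11, 9).
Player 1 earns 11 sequentially versus 11 at the Nash outcome: unchanged.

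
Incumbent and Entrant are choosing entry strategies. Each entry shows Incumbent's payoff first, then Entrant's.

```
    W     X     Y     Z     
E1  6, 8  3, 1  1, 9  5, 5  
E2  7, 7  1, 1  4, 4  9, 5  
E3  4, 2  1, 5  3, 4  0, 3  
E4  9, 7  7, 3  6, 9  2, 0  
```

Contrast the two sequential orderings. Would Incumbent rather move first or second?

first

If Incumbent leads: Entrant's best replies are E1→Y, E2→W, E3→X, E4→Y; Incumbent's induced payoffs 1, 7, 1, 6; outcome (E2, W), payoffs (7, 7).
If Entrant leads: Incumbent's best replies are W→E4, X→E4, Y→E4, Z→E2; Entrant's induced payoffs 7, 3, 9, 5; outcome (E4, Y), payoffs (6, 9).
Incumbent gets 7 moving first and 6 moving second, so Incumbent prefers to move first.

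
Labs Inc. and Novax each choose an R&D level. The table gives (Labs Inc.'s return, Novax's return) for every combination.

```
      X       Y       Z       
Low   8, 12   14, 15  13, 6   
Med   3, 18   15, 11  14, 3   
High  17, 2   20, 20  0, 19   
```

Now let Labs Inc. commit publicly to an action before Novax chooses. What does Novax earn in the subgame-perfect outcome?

20

Work backward from Novax's decision.
- Low: BR = Y, leader payoff 14.
- Med: BR = X, leader payoff 3.
- High: BR = Y, leader payoff 20.
Labs Inc.'s induced payoffs are 14, 3, 20, so Labs Inc. commits to High. Subgame-perfect outcome: (High, Y) with payoffs (20, 20).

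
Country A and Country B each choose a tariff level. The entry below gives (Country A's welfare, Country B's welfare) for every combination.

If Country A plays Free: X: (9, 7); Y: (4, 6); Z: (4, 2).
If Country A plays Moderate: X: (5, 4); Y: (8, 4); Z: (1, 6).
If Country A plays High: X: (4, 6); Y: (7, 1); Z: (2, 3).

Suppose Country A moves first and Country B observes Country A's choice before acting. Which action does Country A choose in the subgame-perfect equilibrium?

Free

Work backward from Country B's decision.
- Free: Country B compares 7, 6, 2 and picks X; Country A would get 9.
- Moderate: Country B compares 4, 4, 6 and picks Z; Country A would get 1.
- High: Country B compares 6, 1, 3 and picks X; Country A would get 4.
Maximizing over 9, 1, 4, Country A chooses Free. Subgame-perfect outcome: (Free, X) with payoffs (9, 7).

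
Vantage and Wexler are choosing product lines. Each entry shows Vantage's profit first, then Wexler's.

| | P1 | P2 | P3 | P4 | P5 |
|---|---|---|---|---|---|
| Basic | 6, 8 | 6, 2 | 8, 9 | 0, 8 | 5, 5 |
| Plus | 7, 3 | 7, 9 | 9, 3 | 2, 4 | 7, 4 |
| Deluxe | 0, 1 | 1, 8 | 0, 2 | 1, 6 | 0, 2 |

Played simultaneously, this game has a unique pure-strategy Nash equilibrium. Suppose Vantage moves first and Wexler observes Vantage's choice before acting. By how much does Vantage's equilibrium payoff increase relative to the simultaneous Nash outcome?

Work backward from Wexler's decision.
- Basic: Wexler compares 8, 2, 9, 8, 5 and picks P3; Vantage would get 8.
- Plus: Wexler compares 3, 9, 3, 4, 4 and picks P2; Vantage would get 7.
- Deluxe: Wexler compares 1, 8, 2, 6, 2 and picks P2; Vantage would get 1.
Vantage's induced payoffs are 8, 7, 1, so Vantage commits to Basic. Subgame-perfect outcome: (Basic, P3) with payoffs (8, 9).
Now find the simultaneous Nash equilibrium.
Vantage's best replies: P1→Plus; P2→Plus; P3→Plus; P4→Plus; P5→Plus.
Wexler's best replies: Basic→P3; Plus→P2; Deluxe→P2.
Only (Plus, P2) has each player best-responding; Nash payoffs (7, 9).
Vantage's commitment gain: 8 − 7 = 1.

1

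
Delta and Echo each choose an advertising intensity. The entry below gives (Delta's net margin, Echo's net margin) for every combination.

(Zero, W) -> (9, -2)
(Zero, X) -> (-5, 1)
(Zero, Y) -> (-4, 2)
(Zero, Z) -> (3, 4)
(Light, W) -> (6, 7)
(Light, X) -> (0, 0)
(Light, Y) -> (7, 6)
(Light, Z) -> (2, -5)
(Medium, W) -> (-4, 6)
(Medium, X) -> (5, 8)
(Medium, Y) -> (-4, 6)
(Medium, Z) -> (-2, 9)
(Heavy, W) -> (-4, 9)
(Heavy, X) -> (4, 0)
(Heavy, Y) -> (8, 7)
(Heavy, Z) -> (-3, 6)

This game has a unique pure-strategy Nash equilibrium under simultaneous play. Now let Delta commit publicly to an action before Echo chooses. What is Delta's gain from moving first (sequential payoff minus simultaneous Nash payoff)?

3

Solve by backward induction (Delta leads).
- Zero → Echo plays Z (best of -2, 1, 2, 4); Delta gets 3.
- Light → Echo plays W (best of 7, 0, 6, -5); Delta gets 6.
- Medium → Echo plays Z (best of 6, 8, 6, 9); Delta gets -2.
- Heavy → Echo plays W (best of 9, 0, 7, 6); Delta gets -4.
Maximizing over 3, 6, -2, -4, Delta chooses Light. Subgame-perfect outcome: (Light, W) with payoffs (6, 7).
For the simultaneous game, intersect best replies.
Delta's best replies: W→Zero; X→Medium; Y→Heavy; Z→Zero.
Echo's best replies: Zero→Z; Light→W; Medium→Z; Heavy→W.
Only (Zero, Z) has each player best-responding; Nash payoffs (3, 4).
Delta's commitment gain: 6 − 3 = 3.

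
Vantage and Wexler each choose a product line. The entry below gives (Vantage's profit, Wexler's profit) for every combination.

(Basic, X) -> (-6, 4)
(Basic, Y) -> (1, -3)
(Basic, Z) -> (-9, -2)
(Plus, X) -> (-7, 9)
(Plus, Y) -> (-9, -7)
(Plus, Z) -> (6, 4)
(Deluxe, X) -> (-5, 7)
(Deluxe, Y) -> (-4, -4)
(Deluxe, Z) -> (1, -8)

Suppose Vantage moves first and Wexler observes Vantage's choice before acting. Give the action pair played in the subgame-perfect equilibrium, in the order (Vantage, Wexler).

Work backward from Wexler's decision.
- Basic: BR = X, leader payoff -6.
- Plus: BR = X, leader payoff -7.
- Deluxe: BR = X, leader payoff -5.
Maximizing over -6, -7, -5, Vantage chooses Deluxe. Subgame-perfect outcome: (Deluxe, X) with payoffs (-5, 7).

(Deluxe, X)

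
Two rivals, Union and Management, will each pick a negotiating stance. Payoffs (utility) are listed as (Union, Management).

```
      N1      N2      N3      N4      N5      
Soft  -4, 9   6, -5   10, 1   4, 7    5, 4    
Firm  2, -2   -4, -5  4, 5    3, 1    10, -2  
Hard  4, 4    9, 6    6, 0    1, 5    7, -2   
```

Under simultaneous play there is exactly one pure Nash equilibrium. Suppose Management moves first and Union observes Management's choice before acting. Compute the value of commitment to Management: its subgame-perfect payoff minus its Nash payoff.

1

Union best-responds to each possible Management move:
- N1 → Union plays Hard (best of -4, 2, 4); Management gets 4.
- N2 → Union plays Hard (best of 6, -4, 9); Management gets 6.
- N3 → Union plays Soft (best of 10, 4, 6); Management gets 1.
- N4 → Union plays Soft (best of 4, 3, 1); Management gets 7.
- N5 → Union plays Firm (best of 5, 10, 7); Management gets -2.
Management's induced payoffs are 4, 6, 1, 7, -2, so Management commits to N4. Subgame-perfect outcome: (Soft, N4) with payoffs (4, 7).
Now find the simultaneous Nash equilibrium.
Union's best replies: N1→Hard; N2→Hard; N3→Soft; N4→Soft; N5→Firm.
Management's best replies: Soft→N1; Firm→N3; Hard→N2.
The unique mutual best reply is (Hard, N2), giving (9, 6).
Management's commitment gain: 7 − 6 = 1.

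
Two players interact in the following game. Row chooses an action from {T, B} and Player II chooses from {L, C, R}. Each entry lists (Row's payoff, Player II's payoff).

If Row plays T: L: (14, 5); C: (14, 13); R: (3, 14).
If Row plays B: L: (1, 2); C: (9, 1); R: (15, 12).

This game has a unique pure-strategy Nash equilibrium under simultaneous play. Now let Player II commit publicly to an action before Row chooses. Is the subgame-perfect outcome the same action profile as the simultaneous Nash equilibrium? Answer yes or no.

Work backward from Row's decision.
- L: BR = T, leader payoff 5.
- C: BR = T, leader payoff 13.
- R: BR = B, leader payoff 12.
Maximizing over 5, 13, 12, Player II chooses C. Subgame-perfect outcome: (T, C) with payoffs (14, 13).
Under simultaneous play:
Row's best replies: L→T; C→T; R→B.
Player II's best replies: T→R; B→R.
Only (B, R) has each player best-responding; Nash payoffs (15, 12).
Sequential outcome (T, C) differs from the Nash profile (B, R).

no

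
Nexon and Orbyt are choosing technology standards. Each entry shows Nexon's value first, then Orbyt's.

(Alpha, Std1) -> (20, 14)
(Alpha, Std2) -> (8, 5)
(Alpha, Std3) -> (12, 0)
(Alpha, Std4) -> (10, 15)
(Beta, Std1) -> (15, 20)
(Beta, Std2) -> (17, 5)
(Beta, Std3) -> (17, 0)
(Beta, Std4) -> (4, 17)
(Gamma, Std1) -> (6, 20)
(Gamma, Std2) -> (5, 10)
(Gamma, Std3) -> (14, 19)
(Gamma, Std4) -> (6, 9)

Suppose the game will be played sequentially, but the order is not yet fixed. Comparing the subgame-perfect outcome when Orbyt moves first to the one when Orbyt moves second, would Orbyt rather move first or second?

If Nexon leads: Orbyt's best replies are Alpha→Std4, Beta→Std1, Gamma→Std1; Nexon's induced payoffs 10, 15, 6; outcome (Beta, Std1), payoffs (15, 20).
If Orbyt leads: Nexon's best replies are Std1→Alpha, Std2→Beta, Std3→Beta, Std4→Alpha; Orbyt's induced payoffs 14, 5, 0, 15; outcome (Alpha, Std4), payoffs (10, 15).
Orbyt gets 15 moving first and 20 moving second, so Orbyt prefers to move second.

second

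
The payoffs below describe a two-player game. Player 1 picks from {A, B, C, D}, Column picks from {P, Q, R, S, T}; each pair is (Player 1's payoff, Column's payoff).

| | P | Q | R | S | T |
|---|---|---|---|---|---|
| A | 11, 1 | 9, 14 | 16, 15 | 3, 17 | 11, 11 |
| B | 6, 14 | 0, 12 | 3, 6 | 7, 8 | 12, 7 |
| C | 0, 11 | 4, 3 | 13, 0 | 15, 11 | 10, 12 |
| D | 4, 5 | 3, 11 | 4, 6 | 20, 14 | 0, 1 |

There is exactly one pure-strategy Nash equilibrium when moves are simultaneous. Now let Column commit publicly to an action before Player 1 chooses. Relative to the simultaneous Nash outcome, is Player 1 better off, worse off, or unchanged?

Player 1 best-responds to each possible Column move:
- P → Player 1 plays A (best of 11, 6, 0, 4); Column gets 1.
- Q → Player 1 plays A (best of 9, 0, 4, 3); Column gets 14.
- R → Player 1 plays A (best of 16, 3, 13, 4); Column gets 15.
- S → Player 1 plays D (best of 3, 7, 15, 20); Column gets 14.
- T → Player 1 plays B (best of 11, 12, 10, 0); Column gets 7.
Column's induced payoffs are 1, 14, 15, 14, 7, so Column commits to R. Subgame-perfect outcome: (A, R) with payoffs (16, 15).
Under simultaneous play:
Player 1's best replies: P→A; Q→A; R→A; S→D; T→B.
Column's best replies: A→S; B→P; C→T; D→S.
The unique mutual best reply is (D, S), giving (20, 14).
Player 1 earns 16 sequentially versus 20 at the Nash outcome: worse off.

worse off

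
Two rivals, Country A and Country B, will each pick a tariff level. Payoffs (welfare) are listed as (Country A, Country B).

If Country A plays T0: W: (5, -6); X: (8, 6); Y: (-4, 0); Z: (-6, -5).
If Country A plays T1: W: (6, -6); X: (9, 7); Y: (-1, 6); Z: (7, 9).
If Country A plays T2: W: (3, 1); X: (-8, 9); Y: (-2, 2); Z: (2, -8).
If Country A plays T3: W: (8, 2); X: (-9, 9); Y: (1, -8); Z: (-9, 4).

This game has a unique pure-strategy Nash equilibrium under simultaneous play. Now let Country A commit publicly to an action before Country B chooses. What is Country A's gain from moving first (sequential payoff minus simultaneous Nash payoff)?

Backward induction with Country A moving first.
- T0: BR = X, leader payoff 8.
- T1: BR = Z, leader payoff 7.
- T2: BR = X, leader payoff -8.
- T3: BR = X, leader payoff -9.
Country A's induced payoffs are 8, 7, -8, -9, so Country A commits to T0. Subgame-perfect outcome: (T0, X) with payoffs (8, 6).
Under simultaneous play:
Country A's best replies: W→T3; X→T1; Y→T3; Z→T1.
Country B's best replies: T0→X; T1→Z; T2→X; T3→X.
The unique mutual best reply is (T1, Z), giving (7, 9).
Country A's commitment gain: 8 − 7 = 1.

1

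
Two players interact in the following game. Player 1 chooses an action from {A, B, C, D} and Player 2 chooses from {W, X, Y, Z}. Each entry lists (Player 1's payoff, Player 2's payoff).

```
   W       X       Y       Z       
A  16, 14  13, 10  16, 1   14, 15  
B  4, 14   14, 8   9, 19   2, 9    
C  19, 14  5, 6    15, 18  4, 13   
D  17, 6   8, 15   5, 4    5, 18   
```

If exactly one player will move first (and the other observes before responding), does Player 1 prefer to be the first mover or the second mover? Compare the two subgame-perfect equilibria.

first

If Player 1 leads: Player 2's best replies are A→Z, B→Y, C→Y, D→Z; Player 1's induced payoffs 14, 9, 15, 5; outcome (C, Y), payoffs (15, 18).
If Player 2 leads: Player 1's best replies are W→C, X→B, Y→A, Z→A; Player 2's induced payoffs 14, 8, 1, 15; outcome (A, Z), payoffs (14, 15).
Player 1 gets 15 moving first and 14 moving second, so Player 1 prefers to move first.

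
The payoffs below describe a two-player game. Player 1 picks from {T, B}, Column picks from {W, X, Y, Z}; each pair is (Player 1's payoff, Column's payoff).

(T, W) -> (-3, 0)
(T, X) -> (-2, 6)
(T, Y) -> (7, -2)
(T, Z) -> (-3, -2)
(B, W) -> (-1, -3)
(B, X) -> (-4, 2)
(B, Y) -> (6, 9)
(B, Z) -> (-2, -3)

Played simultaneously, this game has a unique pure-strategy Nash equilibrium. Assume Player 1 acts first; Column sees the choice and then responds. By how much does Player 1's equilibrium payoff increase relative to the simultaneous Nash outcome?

Solve by backward induction (Player 1 leads).
- T → Column plays X (best of 0, 6, -2, -2); Player 1 gets -2.
- B → Column plays Y (best of -3, 2, 9, -3); Player 1 gets 6.
Among -2, 6, the best is 6 at B. Subgame-perfect outcome: (B, Y) with payoffs (6, 9).
For the simultaneous game, intersect best replies.
Player 1's best replies: W→B; X→T; Y→T; Z→B.
Column's best replies: T→X; B→Y.
The unique mutual best reply is (T, X), giving (-2, 6).
Player 1's commitment gain: 6 − -2 = 8.

8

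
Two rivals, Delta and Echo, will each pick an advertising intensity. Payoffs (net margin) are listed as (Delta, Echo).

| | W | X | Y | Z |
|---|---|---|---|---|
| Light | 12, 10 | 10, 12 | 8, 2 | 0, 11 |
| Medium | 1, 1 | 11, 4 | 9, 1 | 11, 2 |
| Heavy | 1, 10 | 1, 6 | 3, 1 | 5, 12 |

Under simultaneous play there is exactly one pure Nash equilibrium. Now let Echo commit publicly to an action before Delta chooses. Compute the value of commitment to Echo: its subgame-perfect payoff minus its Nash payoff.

Delta best-responds to each possible Echo move:
- W: BR = Light, leader payoff 10.
- X: BR = Medium, leader payoff 4.
- Y: BR = Medium, leader payoff 1.
- Z: BR = Medium, leader payoff 2.
Among 10, 4, 1, 2, the best is 10 at W. Subgame-perfect outcome: (Light, W) with payoffs (12, 10).
For the simultaneous game, intersect best replies.
Delta's best replies: W→Light; X→Medium; Y→Medium; Z→Medium.
Echo's best replies: Light→X; Medium→X; Heavy→Z.
Only (Medium, X) has each player best-responding; Nash payoffs (11, 4).
Echo's commitment gain: 10 − 4 = 6.

6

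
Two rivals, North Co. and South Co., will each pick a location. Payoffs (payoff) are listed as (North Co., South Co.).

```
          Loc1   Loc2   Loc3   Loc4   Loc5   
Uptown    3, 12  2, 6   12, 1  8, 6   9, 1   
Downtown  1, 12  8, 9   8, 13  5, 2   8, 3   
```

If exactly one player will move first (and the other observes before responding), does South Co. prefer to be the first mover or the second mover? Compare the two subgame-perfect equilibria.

second

If North Co. leads: South Co.'s best replies are Uptown→Loc1, Downtown→Loc3; North Co.'s induced payoffs 3, 8; outcome (Downtown, Loc3), payoffs (8, 13).
If South Co. leads: North Co.'s best replies are Loc1→Uptown, Loc2→Downtown, Loc3→Uptown, Loc4→Uptown, Loc5→Uptown; South Co.'s induced payoffs 12, 9, 1, 6, 1; outcome (Uptown, Loc1), payoffs (3, 12).
South Co. gets 12 moving first and 13 moving second, so South Co. prefers to move second.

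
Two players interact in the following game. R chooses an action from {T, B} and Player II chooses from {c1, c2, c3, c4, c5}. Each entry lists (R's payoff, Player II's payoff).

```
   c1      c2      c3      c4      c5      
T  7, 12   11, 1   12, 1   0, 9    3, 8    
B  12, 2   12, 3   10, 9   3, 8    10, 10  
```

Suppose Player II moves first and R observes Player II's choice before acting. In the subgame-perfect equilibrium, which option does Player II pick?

c5

Work backward from R's decision.
- c1: BR = B, leader payoff 2.
- c2: BR = B, leader payoff 3.
- c3: BR = T, leader payoff 1.
- c4: BR = B, leader payoff 8.
- c5: BR = B, leader payoff 10.
Player II's induced payoffs are 2, 3, 1, 8, 10, so Player II commits to c5. Subgame-perfect outcome: (B, c5) with payoffs (10, 10).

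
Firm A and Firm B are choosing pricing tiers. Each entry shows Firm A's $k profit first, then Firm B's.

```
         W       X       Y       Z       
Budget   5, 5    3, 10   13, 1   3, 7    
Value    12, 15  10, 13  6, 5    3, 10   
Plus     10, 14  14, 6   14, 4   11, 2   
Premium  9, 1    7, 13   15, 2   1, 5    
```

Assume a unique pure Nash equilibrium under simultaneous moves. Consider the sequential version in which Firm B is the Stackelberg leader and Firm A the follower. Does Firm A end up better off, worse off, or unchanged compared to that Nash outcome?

Solve by backward induction (Firm B leads).
- W → Firm A plays Value (best of 5, 12, 10, 9); Firm B gets 15.
- X → Firm A plays Plus (best of 3, 10, 14, 7); Firm B gets 6.
- Y → Firm A plays Premium (best of 13, 6, 14, 15); Firm B gets 2.
- Z → Firm A plays Plus (best of 3, 3, 11, 1); Firm B gets 2.
Firm B's induced payoffs are 15, 6, 2, 2, so Firm B commits to W. Subgame-perfect outcome: (Value, W) with payoffs (12, 15).
For the simultaneous game, intersect best replies.
Firm A's best replies: W→Value; X→Plus; Y→Premium; Z→Plus.
Firm B's best replies: Budget→X; Value→W; Plus→W; Premium→X.
The unique mutual best reply is (Value, W), giving (12, 15).
Firm A earns 12 sequentially versus 12 at the Nash outcome: unchanged.

unchanged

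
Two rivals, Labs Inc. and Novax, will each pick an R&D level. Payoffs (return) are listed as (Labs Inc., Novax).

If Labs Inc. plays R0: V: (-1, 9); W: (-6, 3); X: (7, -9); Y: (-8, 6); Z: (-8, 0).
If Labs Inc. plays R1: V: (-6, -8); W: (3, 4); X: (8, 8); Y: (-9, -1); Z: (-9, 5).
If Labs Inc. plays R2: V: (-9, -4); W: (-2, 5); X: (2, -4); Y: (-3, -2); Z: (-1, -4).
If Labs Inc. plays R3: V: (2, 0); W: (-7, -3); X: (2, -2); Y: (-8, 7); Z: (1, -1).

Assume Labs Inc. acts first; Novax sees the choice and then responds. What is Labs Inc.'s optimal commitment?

R1

Novax best-responds to each possible Labs Inc. move:
- R0: BR = V, leader payoff -1.
- R1: BR = X, leader payoff 8.
- R2: BR = W, leader payoff -2.
- R3: BR = Y, leader payoff -8.
Labs Inc.'s induced payoffs are -1, 8, -2, -8, so Labs Inc. commits to R1. Subgame-perfect outcome: (R1, X) with payoffs (8, 8).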